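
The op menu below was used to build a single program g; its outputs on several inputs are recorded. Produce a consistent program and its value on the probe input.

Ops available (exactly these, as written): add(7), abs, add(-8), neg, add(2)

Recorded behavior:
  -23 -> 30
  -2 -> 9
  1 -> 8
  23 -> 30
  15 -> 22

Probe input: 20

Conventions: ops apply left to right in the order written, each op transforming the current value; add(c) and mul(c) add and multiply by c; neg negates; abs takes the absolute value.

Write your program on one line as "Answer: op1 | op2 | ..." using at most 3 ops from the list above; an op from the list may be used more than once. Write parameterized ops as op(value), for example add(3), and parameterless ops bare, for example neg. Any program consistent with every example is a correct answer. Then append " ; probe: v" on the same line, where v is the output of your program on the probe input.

abs | add(7) ; probe: 27

Check, running the answer program on each example:
  -23 -> 23 -> 30
  -2 -> 2 -> 9
  1 -> 1 -> 8
  23 -> 23 -> 30
  15 -> 15 -> 22
  probe: 20 -> 20 -> 27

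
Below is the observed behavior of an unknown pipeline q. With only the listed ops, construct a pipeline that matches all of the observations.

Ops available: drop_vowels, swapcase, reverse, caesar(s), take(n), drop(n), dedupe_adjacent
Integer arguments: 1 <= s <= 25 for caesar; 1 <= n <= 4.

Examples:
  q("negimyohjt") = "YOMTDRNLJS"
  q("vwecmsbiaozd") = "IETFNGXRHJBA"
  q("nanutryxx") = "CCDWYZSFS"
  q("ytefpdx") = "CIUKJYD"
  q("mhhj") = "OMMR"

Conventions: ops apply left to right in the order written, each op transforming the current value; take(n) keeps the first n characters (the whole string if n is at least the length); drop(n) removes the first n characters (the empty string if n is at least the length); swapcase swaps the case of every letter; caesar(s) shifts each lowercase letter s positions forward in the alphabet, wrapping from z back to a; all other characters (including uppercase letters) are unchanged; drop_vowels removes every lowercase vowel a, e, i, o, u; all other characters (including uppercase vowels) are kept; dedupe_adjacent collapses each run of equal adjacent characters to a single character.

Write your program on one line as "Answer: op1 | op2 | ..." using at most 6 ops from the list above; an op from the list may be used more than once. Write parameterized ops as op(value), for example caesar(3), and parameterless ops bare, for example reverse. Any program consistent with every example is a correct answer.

reverse | caesar(7) | caesar(24) | reverse | swapcase | reverse

Check, running the answer program on each example:
  "negimyohjt" -> "tjhoymigen" -> "aqovftpnlu" -> "yomtdrnljs" -> "sjlnrdtmoy" -> "SJLNRDTMOY" -> "YOMTDRNLJS"
  "vwecmsbiaozd" -> "dzoaibsmcewv" -> "kgvhpiztjldc" -> "ietfngxrhjba" -> "abjhrxgnftei" -> "ABJHRXGNFTEI" -> "IETFNGXRHJBA"
  "nanutryxx" -> "xxyrtunan" -> "eefyabuhu" -> "ccdwyzsfs" -> "sfszywdcc" -> "SFSZYWDCC" -> "CCDWYZSFS"
  "ytefpdx" -> "xdpfety" -> "ekwmlaf" -> "ciukjyd" -> "dyjkuic" -> "DYJKUIC" -> "CIUKJYD"
  "mhhj" -> "jhhm" -> "qoot" -> "ommr" -> "rmmo" -> "RMMO" -> "OMMR"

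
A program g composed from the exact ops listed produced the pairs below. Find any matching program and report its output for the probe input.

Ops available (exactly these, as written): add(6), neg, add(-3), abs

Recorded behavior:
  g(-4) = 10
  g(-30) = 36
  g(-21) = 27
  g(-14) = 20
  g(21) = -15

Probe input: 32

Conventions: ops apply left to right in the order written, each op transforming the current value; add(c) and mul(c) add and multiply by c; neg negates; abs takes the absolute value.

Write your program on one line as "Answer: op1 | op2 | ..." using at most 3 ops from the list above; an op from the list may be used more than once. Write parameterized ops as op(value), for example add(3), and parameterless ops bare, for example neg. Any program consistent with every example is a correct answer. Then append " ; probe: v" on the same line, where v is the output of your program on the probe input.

neg | add(6) ; probe: -26

Check, running the answer program on each example:
  -4 -> 4 -> 10
  -30 -> 30 -> 36
  -21 -> 21 -> 27
  -14 -> 14 -> 20
  21 -> -21 -> -15
  probe: 32 -> -32 -> -26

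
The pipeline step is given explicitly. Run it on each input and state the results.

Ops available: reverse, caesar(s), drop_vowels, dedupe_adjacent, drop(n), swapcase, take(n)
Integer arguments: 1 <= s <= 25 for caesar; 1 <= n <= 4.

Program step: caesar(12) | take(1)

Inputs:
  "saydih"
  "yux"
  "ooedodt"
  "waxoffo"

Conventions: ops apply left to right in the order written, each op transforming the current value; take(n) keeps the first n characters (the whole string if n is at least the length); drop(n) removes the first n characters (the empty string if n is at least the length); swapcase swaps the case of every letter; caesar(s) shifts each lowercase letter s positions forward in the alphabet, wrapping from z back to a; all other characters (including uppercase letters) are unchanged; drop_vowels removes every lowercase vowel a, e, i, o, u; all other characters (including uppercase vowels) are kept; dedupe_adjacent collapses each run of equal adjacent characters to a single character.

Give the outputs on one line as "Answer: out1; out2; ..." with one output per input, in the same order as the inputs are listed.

Execution, op by op:
  "saydih" -> "emkput" -> "e"
  "yux" -> "kgj" -> "k"
  "ooedodt" -> "aaqpapf" -> "a"
  "waxoffo" -> "imjarra" -> "i"

"e"; "k"; "a"; "i"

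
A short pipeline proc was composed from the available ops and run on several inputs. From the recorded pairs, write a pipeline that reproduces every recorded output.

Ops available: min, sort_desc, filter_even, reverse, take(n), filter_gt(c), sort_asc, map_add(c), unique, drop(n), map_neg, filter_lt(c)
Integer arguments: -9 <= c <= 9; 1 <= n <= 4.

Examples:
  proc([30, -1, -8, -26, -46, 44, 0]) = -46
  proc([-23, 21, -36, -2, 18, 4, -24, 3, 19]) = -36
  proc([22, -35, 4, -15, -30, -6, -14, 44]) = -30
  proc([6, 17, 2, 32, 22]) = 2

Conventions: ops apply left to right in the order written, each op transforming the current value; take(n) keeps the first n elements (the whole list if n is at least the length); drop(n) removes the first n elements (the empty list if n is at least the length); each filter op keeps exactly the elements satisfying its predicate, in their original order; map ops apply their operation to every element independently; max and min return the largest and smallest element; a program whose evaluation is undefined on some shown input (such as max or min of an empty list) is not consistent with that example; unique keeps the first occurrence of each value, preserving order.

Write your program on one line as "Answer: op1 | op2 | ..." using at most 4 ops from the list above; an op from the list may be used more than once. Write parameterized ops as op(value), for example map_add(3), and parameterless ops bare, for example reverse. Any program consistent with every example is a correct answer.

sort_desc | reverse | filter_even | min

Check, running the answer program on each example:
  [30, -1, -8, -26, -46, 44, 0] -> [44, 30, 0, -1, -8, -26, -46] -> [-46, -26, -8, -1, 0, 30, 44] -> [-46, -26, -8, 0, 30, 44] -> -46
  [-23, 21, -36, -2, 18, 4, -24, 3, 19] -> [21, 19, 18, 4, 3, -2, -23, -24, -36] -> [-36, -24, -23, -2, 3, 4, 18, 19, 21] -> [-36, -24, -2, 4, 18] -> -36
  [22, -35, 4, -15, -30, -6, -14, 44] -> [44, 22, 4, -6, -14, -15, -30, -35] -> [-35, -30, -15, -14, -6, 4, 22, 44] -> [-30, -14, -6, 4, 22, 44] -> -30
  [6, 17, 2, 32, 22] -> [32, 22, 17, 6, 2] -> [2, 6, 17, 22, 32] -> [2, 6, 22, 32] -> 2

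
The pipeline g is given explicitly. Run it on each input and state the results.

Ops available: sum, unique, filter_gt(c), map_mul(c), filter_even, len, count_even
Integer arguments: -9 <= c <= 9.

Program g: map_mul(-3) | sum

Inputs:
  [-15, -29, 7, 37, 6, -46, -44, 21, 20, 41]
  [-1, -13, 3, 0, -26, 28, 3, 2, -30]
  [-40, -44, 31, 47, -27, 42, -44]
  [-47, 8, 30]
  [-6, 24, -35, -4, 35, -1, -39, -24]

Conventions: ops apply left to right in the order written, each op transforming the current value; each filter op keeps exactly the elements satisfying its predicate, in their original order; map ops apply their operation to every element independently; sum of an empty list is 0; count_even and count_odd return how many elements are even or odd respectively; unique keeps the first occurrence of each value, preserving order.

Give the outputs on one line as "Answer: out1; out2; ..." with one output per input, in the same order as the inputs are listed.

6; 102; 105; 27; 150

Execution, op by op:
  [-15, -29, 7, 37, 6, -46, -44, 21, 20, 41] -> [45, 87, -21, -111, -18, 138, 132, -63, -60, -123] -> 6
  [-1, -13, 3, 0, -26, 28, 3, 2, -30] -> [3, 39, -9, 0, 78, -84, -9, -6, 90] -> 102
  [-40, -44, 31, 47, -27, 42, -44] -> [120, 132, -93, -141, 81, -126, 132] -> 105
  [-47, 8, 30] -> [141, -24, -90] -> 27
  [-6, 24, -35, -4, 35, -1, -39, -24] -> [18, -72, 105, 12, -105, 3, 117, 72] -> 150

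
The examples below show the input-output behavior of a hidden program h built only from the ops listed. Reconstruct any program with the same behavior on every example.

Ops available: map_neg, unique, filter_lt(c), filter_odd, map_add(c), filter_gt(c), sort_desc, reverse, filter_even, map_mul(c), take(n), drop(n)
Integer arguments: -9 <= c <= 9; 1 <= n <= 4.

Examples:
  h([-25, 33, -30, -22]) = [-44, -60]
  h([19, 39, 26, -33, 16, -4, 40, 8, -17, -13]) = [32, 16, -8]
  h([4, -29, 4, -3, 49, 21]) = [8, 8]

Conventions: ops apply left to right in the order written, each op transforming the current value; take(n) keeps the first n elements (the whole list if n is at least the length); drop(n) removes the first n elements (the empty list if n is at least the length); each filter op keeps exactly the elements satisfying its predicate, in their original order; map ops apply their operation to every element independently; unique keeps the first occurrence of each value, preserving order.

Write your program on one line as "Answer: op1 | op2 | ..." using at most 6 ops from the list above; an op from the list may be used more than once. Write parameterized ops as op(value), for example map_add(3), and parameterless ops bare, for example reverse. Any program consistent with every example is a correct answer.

sort_desc | reverse | filter_even | take(3) | sort_desc | map_mul(2)

Check, running the answer program on each example:
  [-25, 33, -30, -22] -> [33, -22, -25, -30] -> [-30, -25, -22, 33] -> [-30, -22] -> [-30, -22] -> [-22, -30] -> [-44, -60]
  [19, 39, 26, -33, 16, -4, 40, 8, -17, -13] -> [40, 39, 26, 19, 16, 8, -4, -13, -17, -33] -> [-33, -17, -13, -4, 8, 16, 19, 26, 39, 40] -> [-4, 8, 16, 26, 40] -> [-4, 8, 16] -> [16, 8, -4] -> [32, 16, -8]
  [4, -29, 4, -3, 49, 21] -> [49, 21, 4, 4, -3, -29] -> [-29, -3, 4, 4, 21, 49] -> [4, 4] -> [4, 4] -> [4, 4] -> [8, 8]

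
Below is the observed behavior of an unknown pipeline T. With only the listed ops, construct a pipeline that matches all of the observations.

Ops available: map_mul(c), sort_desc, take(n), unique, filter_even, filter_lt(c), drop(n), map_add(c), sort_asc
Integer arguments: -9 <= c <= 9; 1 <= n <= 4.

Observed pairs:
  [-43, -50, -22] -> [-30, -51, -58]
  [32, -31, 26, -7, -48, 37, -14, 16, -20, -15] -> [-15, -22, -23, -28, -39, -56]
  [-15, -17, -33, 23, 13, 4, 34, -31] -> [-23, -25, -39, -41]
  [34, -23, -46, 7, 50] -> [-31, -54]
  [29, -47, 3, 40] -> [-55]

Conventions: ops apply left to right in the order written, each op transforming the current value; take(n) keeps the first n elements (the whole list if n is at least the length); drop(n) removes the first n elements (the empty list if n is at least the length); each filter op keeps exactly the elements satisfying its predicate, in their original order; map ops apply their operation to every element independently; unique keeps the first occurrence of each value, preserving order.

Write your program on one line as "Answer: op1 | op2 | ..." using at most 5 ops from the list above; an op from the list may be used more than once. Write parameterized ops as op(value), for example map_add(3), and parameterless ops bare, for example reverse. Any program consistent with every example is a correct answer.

map_add(-8) | filter_lt(-4) | sort_asc | sort_desc | filter_lt(-6)

Check, running the answer program on each example:
  [-43, -50, -22] -> [-51, -58, -30] -> [-51, -58, -30] -> [-58, -51, -30] -> [-30, -51, -58] -> [-30, -51, -58]
  [32, -31, 26, -7, -48, 37, -14, 16, -20, -15] -> [24, -39, 18, -15, -56, 29, -22, 8, -28, -23] -> [-39, -15, -56, -22, -28, -23] -> [-56, -39, -28, -23, -22, -15] -> [-15, -22, -23, -28, -39, -56] -> [-15, -22, -23, -28, -39, -56]
  [-15, -17, -33, 23, 13, 4, 34, -31] -> [-23, -25, -41, 15, 5, -4, 26, -39] -> [-23, -25, -41, -39] -> [-41, -39, -25, -23] -> [-23, -25, -39, -41] -> [-23, -25, -39, -41]
  [34, -23, -46, 7, 50] -> [26, -31, -54, -1, 42] -> [-31, -54] -> [-54, -31] -> [-31, -54] -> [-31, -54]
  [29, -47, 3, 40] -> [21, -55, -5, 32] -> [-55, -5] -> [-55, -5] -> [-5, -55] -> [-55]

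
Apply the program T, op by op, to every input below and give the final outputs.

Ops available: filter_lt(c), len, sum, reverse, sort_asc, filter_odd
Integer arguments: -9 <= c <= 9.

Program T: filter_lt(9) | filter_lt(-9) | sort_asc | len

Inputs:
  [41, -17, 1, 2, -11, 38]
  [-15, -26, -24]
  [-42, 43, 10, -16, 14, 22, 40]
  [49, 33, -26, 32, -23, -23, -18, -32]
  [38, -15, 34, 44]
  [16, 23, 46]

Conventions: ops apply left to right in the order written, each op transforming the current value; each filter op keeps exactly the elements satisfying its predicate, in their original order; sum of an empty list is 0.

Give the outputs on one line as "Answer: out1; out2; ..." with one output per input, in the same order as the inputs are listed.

Execution, op by op:
  [41, -17, 1, 2, -11, 38] -> [-17, 1, 2, -11] -> [-17, -11] -> [-17, -11] -> 2
  [-15, -26, -24] -> [-15, -26, -24] -> [-15, -26, -24] -> [-26, -24, -15] -> 3
  [-42, 43, 10, -16, 14, 22, 40] -> [-42, -16] -> [-42, -16] -> [-42, -16] -> 2
  [49, 33, -26, 32, -23, -23, -18, -32] -> [-26, -23, -23, -18, -32] -> [-26, -23, -23, -18, -32] -> [-32, -26, -23, -23, -18] -> 5
  [38, -15, 34, 44] -> [-15] -> [-15] -> [-15] -> 1
  [16, 23, 46] -> [] -> [] -> [] -> 0

2; 3; 2; 5; 1; 0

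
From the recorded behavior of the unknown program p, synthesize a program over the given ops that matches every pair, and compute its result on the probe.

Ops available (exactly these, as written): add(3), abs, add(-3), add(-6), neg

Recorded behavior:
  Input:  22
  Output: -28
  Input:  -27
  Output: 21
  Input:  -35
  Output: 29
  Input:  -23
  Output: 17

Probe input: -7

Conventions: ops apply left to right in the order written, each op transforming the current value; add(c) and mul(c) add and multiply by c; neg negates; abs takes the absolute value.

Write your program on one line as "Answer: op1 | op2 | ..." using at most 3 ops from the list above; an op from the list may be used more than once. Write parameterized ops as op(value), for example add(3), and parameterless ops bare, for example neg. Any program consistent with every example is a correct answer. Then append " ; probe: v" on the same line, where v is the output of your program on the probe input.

neg | add(-6) ; probe: 1

Check, running the answer program on each example:
  22 -> -22 -> -28
  -27 -> 27 -> 21
  -35 -> 35 -> 29
  -23 -> 23 -> 17
  probe: -7 -> 7 -> 1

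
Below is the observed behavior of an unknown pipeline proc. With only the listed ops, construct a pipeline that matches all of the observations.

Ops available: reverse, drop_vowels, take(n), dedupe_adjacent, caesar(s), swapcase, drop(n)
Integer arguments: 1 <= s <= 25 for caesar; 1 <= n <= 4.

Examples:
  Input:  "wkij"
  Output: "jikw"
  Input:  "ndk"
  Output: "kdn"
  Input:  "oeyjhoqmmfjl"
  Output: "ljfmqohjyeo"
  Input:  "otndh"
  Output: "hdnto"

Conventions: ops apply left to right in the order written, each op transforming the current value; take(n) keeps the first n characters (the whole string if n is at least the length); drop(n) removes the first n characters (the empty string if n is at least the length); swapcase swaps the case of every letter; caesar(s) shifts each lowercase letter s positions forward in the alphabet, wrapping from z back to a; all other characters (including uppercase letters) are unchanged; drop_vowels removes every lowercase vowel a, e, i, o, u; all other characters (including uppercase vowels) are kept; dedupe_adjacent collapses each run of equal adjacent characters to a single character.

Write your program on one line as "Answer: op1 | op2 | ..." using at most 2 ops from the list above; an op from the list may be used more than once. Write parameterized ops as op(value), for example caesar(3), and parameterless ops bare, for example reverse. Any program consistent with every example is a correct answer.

reverse | dedupe_adjacent

Check, running the answer program on each example:
  "wkij" -> "jikw" -> "jikw"
  "ndk" -> "kdn" -> "kdn"
  "oeyjhoqmmfjl" -> "ljfmmqohjyeo" -> "ljfmqohjyeo"
  "otndh" -> "hdnto" -> "hdnto"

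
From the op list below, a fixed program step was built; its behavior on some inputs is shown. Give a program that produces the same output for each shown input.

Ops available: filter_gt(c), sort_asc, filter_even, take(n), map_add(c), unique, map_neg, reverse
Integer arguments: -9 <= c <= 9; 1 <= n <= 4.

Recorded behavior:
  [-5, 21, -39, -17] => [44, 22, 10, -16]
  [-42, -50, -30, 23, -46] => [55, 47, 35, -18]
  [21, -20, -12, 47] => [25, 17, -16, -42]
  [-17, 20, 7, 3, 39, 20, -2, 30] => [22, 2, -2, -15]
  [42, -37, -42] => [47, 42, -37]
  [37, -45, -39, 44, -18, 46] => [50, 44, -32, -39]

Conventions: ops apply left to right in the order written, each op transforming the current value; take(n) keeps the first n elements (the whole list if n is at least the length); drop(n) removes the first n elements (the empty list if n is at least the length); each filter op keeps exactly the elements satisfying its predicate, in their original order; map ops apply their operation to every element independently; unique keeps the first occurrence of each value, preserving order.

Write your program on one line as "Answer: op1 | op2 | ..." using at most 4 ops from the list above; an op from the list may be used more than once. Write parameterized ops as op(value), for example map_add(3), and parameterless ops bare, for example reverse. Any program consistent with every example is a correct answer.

take(4) | sort_asc | map_neg | map_add(5)

Check, running the answer program on each example:
  [-5, 21, -39, -17] -> [-5, 21, -39, -17] -> [-39, -17, -5, 21] -> [39, 17, 5, -21] -> [44, 22, 10, -16]
  [-42, -50, -30, 23, -46] -> [-42, -50, -30, 23] -> [-50, -42, -30, 23] -> [50, 42, 30, -23] -> [55, 47, 35, -18]
  [21, -20, -12, 47] -> [21, -20, -12, 47] -> [-20, -12, 21, 47] -> [20, 12, -21, -47] -> [25, 17, -16, -42]
  [-17, 20, 7, 3, 39, 20, -2, 30] -> [-17, 20, 7, 3] -> [-17, 3, 7, 20] -> [17, -3, -7, -20] -> [22, 2, -2, -15]
  [42, -37, -42] -> [42, -37, -42] -> [-42, -37, 42] -> [42, 37, -42] -> [47, 42, -37]
  [37, -45, -39, 44, -18, 46] -> [37, -45, -39, 44] -> [-45, -39, 37, 44] -> [45, 39, -37, -44] -> [50, 44, -32, -39]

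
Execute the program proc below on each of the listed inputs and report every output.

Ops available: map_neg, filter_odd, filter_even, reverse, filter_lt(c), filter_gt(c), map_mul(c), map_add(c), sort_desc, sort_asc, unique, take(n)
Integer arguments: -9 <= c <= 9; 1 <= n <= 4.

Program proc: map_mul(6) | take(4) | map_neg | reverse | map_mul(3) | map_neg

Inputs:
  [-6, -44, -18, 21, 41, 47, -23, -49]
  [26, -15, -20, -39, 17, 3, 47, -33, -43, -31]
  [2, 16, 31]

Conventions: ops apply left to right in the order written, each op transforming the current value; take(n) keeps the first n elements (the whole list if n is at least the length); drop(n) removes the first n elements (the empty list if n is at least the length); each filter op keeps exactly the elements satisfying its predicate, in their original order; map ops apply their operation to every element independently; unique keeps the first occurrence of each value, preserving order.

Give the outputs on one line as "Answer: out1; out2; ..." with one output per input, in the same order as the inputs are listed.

Execution, op by op:
  [-6, -44, -18, 21, 41, 47, -23, -49] -> [-36, -264, -108, 126, 246, 282, -138, -294] -> [-36, -264, -108, 126] -> [36, 264, 108, -126] -> [-126, 108, 264, 36] -> [-378, 324, 792, 108] -> [378, -324, -792, -108]
  [26, -15, -20, -39, 17, 3, 47, -33, -43, -31] -> [156, -90, -120, -234, 102, 18, 282, -198, -258, -186] -> [156, -90, -120, -234] -> [-156, 90, 120, 234] -> [234, 120, 90, -156] -> [702, 360, 270, -468] -> [-702, -360, -270, 468]
  [2, 16, 31] -> [12, 96, 186] -> [12, 96, 186] -> [-12, -96, -186] -> [-186, -96, -12] -> [-558, -288, -36] -> [558, 288, 36]

[378, -324, -792, -108]; [-702, -360, -270, 468]; [558, 288, 36]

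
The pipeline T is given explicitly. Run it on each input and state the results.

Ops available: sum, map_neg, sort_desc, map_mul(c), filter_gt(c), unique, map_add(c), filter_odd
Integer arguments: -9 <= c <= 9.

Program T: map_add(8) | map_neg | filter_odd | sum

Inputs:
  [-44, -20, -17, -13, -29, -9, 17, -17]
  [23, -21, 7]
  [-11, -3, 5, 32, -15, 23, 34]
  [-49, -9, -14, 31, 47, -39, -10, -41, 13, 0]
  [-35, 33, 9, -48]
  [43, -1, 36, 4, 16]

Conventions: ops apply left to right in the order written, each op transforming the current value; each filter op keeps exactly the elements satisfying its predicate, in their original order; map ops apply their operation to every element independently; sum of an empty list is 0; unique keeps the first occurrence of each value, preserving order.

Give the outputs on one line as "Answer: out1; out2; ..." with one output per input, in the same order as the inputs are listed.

20; -33; -39; -9; -31; -58

Execution, op by op:
  [-44, -20, -17, -13, -29, -9, 17, -17] -> [-36, -12, -9, -5, -21, -1, 25, -9] -> [36, 12, 9, 5, 21, 1, -25, 9] -> [9, 5, 21, 1, -25, 9] -> 20
  [23, -21, 7] -> [31, -13, 15] -> [-31, 13, -15] -> [-31, 13, -15] -> -33
  [-11, -3, 5, 32, -15, 23, 34] -> [-3, 5, 13, 40, -7, 31, 42] -> [3, -5, -13, -40, 7, -31, -42] -> [3, -5, -13, 7, -31] -> -39
  [-49, -9, -14, 31, 47, -39, -10, -41, 13, 0] -> [-41, -1, -6, 39, 55, -31, -2, -33, 21, 8] -> [41, 1, 6, -39, -55, 31, 2, 33, -21, -8] -> [41, 1, -39, -55, 31, 33, -21] -> -9
  [-35, 33, 9, -48] -> [-27, 41, 17, -40] -> [27, -41, -17, 40] -> [27, -41, -17] -> -31
  [43, -1, 36, 4, 16] -> [51, 7, 44, 12, 24] -> [-51, -7, -44, -12, -24] -> [-51, -7] -> -58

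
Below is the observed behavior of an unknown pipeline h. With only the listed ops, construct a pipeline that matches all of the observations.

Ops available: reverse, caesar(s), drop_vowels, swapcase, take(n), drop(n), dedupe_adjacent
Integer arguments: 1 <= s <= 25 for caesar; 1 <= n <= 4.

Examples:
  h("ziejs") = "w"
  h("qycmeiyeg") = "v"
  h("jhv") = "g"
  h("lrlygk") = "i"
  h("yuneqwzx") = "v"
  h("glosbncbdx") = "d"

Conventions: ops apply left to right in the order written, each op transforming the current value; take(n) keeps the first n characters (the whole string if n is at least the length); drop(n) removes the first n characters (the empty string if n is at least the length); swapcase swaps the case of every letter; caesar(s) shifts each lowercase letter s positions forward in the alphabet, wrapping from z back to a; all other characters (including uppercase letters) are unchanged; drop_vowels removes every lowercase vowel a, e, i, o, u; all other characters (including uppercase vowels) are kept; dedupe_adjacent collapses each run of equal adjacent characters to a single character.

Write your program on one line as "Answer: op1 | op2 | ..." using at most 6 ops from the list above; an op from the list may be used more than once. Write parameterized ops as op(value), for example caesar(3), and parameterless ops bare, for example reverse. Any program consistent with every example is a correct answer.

caesar(4) | caesar(14) | drop_vowels | take(4) | caesar(5) | take(1)

Check, running the answer program on each example:
  "ziejs" -> "dminw" -> "rawbk" -> "rwbk" -> "rwbk" -> "wbgp" -> "w"
  "qycmeiyeg" -> "ucgqimcik" -> "iquewaqwy" -> "qwqwy" -> "qwqw" -> "vbvb" -> "v"
  "jhv" -> "nlz" -> "bzn" -> "bzn" -> "bzn" -> "ges" -> "g"
  "lrlygk" -> "pvpcko" -> "djdqyc" -> "djdqyc" -> "djdq" -> "ioiv" -> "i"
  "yuneqwzx" -> "cyriuadb" -> "qmfwiorp" -> "qmfwrp" -> "qmfw" -> "vrkb" -> "v"
  "glosbncbdx" -> "kpswfrgfhb" -> "ydgktfutvp" -> "ydgktftvp" -> "ydgk" -> "dilp" -> "d"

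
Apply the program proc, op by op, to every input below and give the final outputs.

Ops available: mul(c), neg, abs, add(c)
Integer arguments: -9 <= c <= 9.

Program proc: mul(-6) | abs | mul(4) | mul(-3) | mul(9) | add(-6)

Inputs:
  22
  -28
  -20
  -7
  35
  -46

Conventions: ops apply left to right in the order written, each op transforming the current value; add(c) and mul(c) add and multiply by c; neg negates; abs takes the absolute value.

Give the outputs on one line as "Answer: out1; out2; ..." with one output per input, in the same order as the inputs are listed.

-14262; -18150; -12966; -4542; -22686; -29814

Execution, op by op:
  22 -> -132 -> 132 -> 528 -> -1584 -> -14256 -> -14262
  -28 -> 168 -> 168 -> 672 -> -2016 -> -18144 -> -18150
  -20 -> 120 -> 120 -> 480 -> -1440 -> -12960 -> -12966
  -7 -> 42 -> 42 -> 168 -> -504 -> -4536 -> -4542
  35 -> -210 -> 210 -> 840 -> -2520 -> -22680 -> -22686
  -46 -> 276 -> 276 -> 1104 -> -3312 -> -29808 -> -29814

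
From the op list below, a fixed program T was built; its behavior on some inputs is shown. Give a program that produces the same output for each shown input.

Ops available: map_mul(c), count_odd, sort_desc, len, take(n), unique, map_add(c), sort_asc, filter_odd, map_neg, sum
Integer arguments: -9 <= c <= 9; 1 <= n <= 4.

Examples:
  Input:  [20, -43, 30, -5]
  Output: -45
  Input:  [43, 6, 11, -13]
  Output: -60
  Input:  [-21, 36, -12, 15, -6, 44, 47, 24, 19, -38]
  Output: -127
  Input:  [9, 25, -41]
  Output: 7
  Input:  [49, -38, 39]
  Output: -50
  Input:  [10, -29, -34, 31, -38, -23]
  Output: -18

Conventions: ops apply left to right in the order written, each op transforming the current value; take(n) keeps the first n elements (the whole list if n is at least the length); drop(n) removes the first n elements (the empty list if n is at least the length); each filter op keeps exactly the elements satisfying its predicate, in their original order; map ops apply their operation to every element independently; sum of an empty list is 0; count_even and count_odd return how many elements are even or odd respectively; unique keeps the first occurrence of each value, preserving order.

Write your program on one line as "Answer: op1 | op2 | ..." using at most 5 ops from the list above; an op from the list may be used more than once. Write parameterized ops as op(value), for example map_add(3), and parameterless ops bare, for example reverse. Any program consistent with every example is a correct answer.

map_neg | sort_asc | take(3) | sum

Check, running the answer program on each example:
  [20, -43, 30, -5] -> [-20, 43, -30, 5] -> [-30, -20, 5, 43] -> [-30, -20, 5] -> -45
  [43, 6, 11, -13] -> [-43, -6, -11, 13] -> [-43, -11, -6, 13] -> [-43, -11, -6] -> -60
  [-21, 36, -12, 15, -6, 44, 47, 24, 19, -38] -> [21, -36, 12, -15, 6, -44, -47, -24, -19, 38] -> [-47, -44, -36, -24, -19, -15, 6, 12, 21, 38] -> [-47, -44, -36] -> -127
  [9, 25, -41] -> [-9, -25, 41] -> [-25, -9, 41] -> [-25, -9, 41] -> 7
  [49, -38, 39] -> [-49, 38, -39] -> [-49, -39, 38] -> [-49, -39, 38] -> -50
  [10, -29, -34, 31, -38, -23] -> [-10, 29, 34, -31, 38, 23] -> [-31, -10, 23, 29, 34, 38] -> [-31, -10, 23] -> -18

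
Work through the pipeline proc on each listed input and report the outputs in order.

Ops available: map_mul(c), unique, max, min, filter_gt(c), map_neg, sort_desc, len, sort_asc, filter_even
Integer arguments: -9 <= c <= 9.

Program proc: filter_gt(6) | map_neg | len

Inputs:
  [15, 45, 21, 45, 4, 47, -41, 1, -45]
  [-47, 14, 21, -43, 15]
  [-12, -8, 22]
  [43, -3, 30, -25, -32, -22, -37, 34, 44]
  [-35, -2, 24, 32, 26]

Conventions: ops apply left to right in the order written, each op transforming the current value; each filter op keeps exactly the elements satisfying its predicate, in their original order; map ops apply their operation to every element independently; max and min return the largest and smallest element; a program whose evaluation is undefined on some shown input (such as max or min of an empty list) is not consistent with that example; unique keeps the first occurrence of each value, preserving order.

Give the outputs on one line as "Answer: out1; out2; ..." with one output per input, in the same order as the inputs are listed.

Execution, op by op:
  [15, 45, 21, 45, 4, 47, -41, 1, -45] -> [15, 45, 21, 45, 47] -> [-15, -45, -21, -45, -47] -> 5
  [-47, 14, 21, -43, 15] -> [14, 21, 15] -> [-14, -21, -15] -> 3
  [-12, -8, 22] -> [22] -> [-22] -> 1
  [43, -3, 30, -25, -32, -22, -37, 34, 44] -> [43, 30, 34, 44] -> [-43, -30, -34, -44] -> 4
  [-35, -2, 24, 32, 26] -> [24, 32, 26] -> [-24, -32, -26] -> 3

5; 3; 1; 4; 3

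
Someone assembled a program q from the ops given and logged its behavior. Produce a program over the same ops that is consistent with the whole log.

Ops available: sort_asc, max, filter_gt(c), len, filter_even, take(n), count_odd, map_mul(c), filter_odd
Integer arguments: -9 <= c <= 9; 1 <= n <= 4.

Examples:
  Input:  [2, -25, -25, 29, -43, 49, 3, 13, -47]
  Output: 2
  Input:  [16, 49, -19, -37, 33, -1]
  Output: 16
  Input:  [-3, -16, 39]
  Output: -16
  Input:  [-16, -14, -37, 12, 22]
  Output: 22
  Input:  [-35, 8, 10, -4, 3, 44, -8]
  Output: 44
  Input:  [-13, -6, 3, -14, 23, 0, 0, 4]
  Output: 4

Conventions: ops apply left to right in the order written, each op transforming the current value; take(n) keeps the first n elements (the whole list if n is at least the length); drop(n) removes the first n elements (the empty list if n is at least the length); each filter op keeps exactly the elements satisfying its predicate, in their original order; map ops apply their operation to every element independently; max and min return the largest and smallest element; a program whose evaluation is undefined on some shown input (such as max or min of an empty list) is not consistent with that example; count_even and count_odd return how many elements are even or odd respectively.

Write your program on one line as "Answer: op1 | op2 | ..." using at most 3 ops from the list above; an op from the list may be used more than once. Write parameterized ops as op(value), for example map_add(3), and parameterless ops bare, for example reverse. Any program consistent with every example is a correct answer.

filter_even | max

Check, running the answer program on each example:
  [2, -25, -25, 29, -43, 49, 3, 13, -47] -> [2] -> 2
  [16, 49, -19, -37, 33, -1] -> [16] -> 16
  [-3, -16, 39] -> [-16] -> -16
  [-16, -14, -37, 12, 22] -> [-16, -14, 12, 22] -> 22
  [-35, 8, 10, -4, 3, 44, -8] -> [8, 10, -4, 44, -8] -> 44
  [-13, -6, 3, -14, 23, 0, 0, 4] -> [-6, -14, 0, 0, 4] -> 4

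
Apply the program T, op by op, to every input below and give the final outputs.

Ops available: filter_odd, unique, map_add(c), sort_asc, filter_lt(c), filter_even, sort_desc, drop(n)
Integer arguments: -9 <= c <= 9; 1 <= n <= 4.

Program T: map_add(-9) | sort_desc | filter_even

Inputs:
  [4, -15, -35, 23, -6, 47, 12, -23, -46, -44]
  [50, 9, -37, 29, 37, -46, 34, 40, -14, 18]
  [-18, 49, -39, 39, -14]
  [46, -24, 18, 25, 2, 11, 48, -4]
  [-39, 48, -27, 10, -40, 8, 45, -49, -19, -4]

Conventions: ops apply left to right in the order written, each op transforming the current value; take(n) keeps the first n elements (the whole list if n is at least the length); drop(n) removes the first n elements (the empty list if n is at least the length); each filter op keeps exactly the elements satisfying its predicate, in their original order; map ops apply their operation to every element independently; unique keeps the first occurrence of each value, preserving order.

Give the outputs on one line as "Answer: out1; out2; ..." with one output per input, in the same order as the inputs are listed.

[38, 14, -24, -32, -44]; [28, 20, 0, -46]; [40, 30, -48]; [16, 2]; [36, -28, -36, -48, -58]

Execution, op by op:
  [4, -15, -35, 23, -6, 47, 12, -23, -46, -44] -> [-5, -24, -44, 14, -15, 38, 3, -32, -55, -53] -> [38, 14, 3, -5, -15, -24, -32, -44, -53, -55] -> [38, 14, -24, -32, -44]
  [50, 9, -37, 29, 37, -46, 34, 40, -14, 18] -> [41, 0, -46, 20, 28, -55, 25, 31, -23, 9] -> [41, 31, 28, 25, 20, 9, 0, -23, -46, -55] -> [28, 20, 0, -46]
  [-18, 49, -39, 39, -14] -> [-27, 40, -48, 30, -23] -> [40, 30, -23, -27, -48] -> [40, 30, -48]
  [46, -24, 18, 25, 2, 11, 48, -4] -> [37, -33, 9, 16, -7, 2, 39, -13] -> [39, 37, 16, 9, 2, -7, -13, -33] -> [16, 2]
  [-39, 48, -27, 10, -40, 8, 45, -49, -19, -4] -> [-48, 39, -36, 1, -49, -1, 36, -58, -28, -13] -> [39, 36, 1, -1, -13, -28, -36, -48, -49, -58] -> [36, -28, -36, -48, -58]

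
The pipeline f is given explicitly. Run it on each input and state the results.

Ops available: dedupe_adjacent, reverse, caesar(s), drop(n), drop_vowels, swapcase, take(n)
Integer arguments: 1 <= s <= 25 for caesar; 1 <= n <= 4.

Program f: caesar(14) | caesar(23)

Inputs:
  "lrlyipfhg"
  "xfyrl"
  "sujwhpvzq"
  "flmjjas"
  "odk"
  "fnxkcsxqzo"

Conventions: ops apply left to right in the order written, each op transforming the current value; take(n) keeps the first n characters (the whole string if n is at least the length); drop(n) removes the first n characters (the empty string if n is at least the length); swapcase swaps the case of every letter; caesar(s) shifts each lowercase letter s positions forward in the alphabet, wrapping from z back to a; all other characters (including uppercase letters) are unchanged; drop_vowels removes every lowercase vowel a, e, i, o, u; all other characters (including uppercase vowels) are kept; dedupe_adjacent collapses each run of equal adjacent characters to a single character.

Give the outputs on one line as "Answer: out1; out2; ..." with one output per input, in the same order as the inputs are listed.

"wcwjtaqsr"; "iqjcw"; "dfuhsagkb"; "qwxuuld"; "zov"; "qyivndibkz"

Execution, op by op:
  "lrlyipfhg" -> "zfzmwdtvu" -> "wcwjtaqsr"
  "xfyrl" -> "ltmfz" -> "iqjcw"
  "sujwhpvzq" -> "gixkvdjne" -> "dfuhsagkb"
  "flmjjas" -> "tzaxxog" -> "qwxuuld"
  "odk" -> "cry" -> "zov"
  "fnxkcsxqzo" -> "tblyqglenc" -> "qyivndibkz"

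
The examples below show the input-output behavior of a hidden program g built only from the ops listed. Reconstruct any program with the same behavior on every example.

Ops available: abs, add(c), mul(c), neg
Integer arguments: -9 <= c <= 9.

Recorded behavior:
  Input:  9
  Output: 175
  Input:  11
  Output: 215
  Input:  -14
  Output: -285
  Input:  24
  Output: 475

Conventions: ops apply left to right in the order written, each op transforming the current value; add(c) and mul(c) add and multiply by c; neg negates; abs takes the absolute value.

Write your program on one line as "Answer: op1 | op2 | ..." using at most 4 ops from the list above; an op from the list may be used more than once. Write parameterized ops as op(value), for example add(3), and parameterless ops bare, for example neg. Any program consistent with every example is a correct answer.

mul(-4) | neg | add(-1) | mul(5)

Check, running the answer program on each example:
  9 -> -36 -> 36 -> 35 -> 175
  11 -> -44 -> 44 -> 43 -> 215
  -14 -> 56 -> -56 -> -57 -> -285
  24 -> -96 -> 96 -> 95 -> 475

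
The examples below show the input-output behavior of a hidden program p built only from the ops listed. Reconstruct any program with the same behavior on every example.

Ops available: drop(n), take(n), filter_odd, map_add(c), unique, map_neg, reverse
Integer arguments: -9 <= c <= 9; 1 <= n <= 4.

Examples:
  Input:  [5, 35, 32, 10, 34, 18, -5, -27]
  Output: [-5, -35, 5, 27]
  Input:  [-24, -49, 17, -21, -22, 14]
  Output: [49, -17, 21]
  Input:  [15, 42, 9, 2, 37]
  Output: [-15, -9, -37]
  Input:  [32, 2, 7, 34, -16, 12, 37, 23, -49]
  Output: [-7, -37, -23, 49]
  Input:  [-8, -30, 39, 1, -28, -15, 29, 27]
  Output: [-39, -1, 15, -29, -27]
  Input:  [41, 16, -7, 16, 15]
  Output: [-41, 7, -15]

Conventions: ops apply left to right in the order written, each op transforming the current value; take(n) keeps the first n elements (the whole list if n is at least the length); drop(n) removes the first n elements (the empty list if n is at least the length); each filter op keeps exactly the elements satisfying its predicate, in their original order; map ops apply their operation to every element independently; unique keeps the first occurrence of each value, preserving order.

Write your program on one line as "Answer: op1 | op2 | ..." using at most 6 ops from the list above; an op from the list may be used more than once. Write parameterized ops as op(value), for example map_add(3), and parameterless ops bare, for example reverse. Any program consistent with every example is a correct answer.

unique | reverse | map_neg | filter_odd | reverse

Check, running the answer program on each example:
  [5, 35, 32, 10, 34, 18, -5, -27] -> [5, 35, 32, 10, 34, 18, -5, -27] -> [-27, -5, 18, 34, 10, 32, 35, 5] -> [27, 5, -18, -34, -10, -32, -35, -5] -> [27, 5, -35, -5] -> [-5, -35, 5, 27]
  [-24, -49, 17, -21, -22, 14] -> [-24, -49, 17, -21, -22, 14] -> [14, -22, -21, 17, -49, -24] -> [-14, 22, 21, -17, 49, 24] -> [21, -17, 49] -> [49, -17, 21]
  [15, 42, 9, 2, 37] -> [15, 42, 9, 2, 37] -> [37, 2, 9, 42, 15] -> [-37, -2, -9, -42, -15] -> [-37, -9, -15] -> [-15, -9, -37]
  [32, 2, 7, 34, -16, 12, 37, 23, -49] -> [32, 2, 7, 34, -16, 12, 37, 23, -49] -> [-49, 23, 37, 12, -16, 34, 7, 2, 32] -> [49, -23, -37, -12, 16, -34, -7, -2, -32] -> [49, -23, -37, -7] -> [-7, -37, -23, 49]
  [-8, -30, 39, 1, -28, -15, 29, 27] -> [-8, -30, 39, 1, -28, -15, 29, 27] -> [27, 29, -15, -28, 1, 39, -30, -8] -> [-27, -29, 15, 28, -1, -39, 30, 8] -> [-27, -29, 15, -1, -39] -> [-39, -1, 15, -29, -27]
  [41, 16, -7, 16, 15] -> [41, 16, -7, 15] -> [15, -7, 16, 41] -> [-15, 7, -16, -41] -> [-15, 7, -41] -> [-41, 7, -15]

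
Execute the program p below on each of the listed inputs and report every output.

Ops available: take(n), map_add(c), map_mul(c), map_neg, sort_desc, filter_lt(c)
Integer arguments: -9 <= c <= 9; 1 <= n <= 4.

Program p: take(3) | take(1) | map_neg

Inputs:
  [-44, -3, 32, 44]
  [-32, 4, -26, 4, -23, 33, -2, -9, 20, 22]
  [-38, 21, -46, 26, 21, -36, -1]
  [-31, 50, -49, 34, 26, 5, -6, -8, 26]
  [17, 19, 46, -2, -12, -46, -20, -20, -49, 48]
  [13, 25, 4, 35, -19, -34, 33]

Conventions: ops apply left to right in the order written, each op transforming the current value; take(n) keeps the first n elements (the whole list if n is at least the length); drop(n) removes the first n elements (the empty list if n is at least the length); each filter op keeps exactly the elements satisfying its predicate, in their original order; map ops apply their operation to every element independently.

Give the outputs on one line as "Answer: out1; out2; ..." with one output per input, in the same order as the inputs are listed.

[44]; [32]; [38]; [31]; [-17]; [-13]

Execution, op by op:
  [-44, -3, 32, 44] -> [-44, -3, 32] -> [-44] -> [44]
  [-32, 4, -26, 4, -23, 33, -2, -9, 20, 22] -> [-32, 4, -26] -> [-32] -> [32]
  [-38, 21, -46, 26, 21, -36, -1] -> [-38, 21, -46] -> [-38] -> [38]
  [-31, 50, -49, 34, 26, 5, -6, -8, 26] -> [-31, 50, -49] -> [-31] -> [31]
  [17, 19, 46, -2, -12, -46, -20, -20, -49, 48] -> [17, 19, 46] -> [17] -> [-17]
  [13, 25, 4, 35, -19, -34, 33] -> [13, 25, 4] -> [13] -> [-13]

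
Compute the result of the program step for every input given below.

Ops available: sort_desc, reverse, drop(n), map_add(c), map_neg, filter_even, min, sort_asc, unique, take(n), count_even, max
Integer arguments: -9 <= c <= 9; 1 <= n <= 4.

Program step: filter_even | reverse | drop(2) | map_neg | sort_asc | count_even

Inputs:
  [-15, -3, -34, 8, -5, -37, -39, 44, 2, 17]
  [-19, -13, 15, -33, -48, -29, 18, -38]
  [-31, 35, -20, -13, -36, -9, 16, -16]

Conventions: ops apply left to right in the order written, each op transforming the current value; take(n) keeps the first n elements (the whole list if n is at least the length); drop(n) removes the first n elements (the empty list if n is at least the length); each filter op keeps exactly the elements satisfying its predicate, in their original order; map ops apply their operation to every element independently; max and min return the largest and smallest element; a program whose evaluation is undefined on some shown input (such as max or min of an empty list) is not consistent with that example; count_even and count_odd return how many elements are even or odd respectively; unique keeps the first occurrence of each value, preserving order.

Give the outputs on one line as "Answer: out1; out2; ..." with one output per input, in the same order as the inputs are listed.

Execution, op by op:
  [-15, -3, -34, 8, -5, -37, -39, 44, 2, 17] -> [-34, 8, 44, 2] -> [2, 44, 8, -34] -> [8, -34] -> [-8, 34] -> [-8, 34] -> 2
  [-19, -13, 15, -33, -48, -29, 18, -38] -> [-48, 18, -38] -> [-38, 18, -48] -> [-48] -> [48] -> [48] -> 1
  [-31, 35, -20, -13, -36, -9, 16, -16] -> [-20, -36, 16, -16] -> [-16, 16, -36, -20] -> [-36, -20] -> [36, 20] -> [20, 36] -> 2

2; 1; 2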